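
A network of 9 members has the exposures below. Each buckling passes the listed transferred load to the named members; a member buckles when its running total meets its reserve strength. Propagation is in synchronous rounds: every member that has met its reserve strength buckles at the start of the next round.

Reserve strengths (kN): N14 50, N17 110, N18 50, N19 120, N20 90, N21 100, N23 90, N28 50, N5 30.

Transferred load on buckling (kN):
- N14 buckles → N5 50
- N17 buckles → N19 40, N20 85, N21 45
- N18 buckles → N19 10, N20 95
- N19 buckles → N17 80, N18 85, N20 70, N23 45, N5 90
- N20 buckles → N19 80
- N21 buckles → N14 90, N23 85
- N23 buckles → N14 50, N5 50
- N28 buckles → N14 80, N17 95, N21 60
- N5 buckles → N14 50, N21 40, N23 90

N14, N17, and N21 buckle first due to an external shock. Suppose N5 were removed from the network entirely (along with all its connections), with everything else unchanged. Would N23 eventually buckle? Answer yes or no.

With N5 removed:
Round 1 — N14, N17, N21 buckle (initial).
  N19: +40 → 40 < 120
  N20: +85 → 85 < 90
  N23: +85 → 85 < 90
No further bucklings.

no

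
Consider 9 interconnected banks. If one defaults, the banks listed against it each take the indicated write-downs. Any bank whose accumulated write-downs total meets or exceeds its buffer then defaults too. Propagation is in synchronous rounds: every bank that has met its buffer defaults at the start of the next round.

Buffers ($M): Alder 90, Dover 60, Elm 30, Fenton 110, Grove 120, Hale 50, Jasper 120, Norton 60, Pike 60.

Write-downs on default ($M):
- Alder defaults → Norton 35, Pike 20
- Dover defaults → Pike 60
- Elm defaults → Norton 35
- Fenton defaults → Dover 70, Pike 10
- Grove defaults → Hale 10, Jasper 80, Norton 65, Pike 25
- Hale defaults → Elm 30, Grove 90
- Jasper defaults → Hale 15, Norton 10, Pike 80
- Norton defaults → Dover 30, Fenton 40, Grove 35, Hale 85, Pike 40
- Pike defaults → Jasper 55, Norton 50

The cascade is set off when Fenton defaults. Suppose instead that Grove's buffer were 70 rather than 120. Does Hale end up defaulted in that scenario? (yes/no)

no

With Grove's buffer at 70:
Round 1 — Fenton defaults (initial).
  Dover: +70 → 70 ≥ 60
  Pike: +10 → 10 < 60
Round 2 — Dover defaults.
  Pike: +60 → 70 ≥ 60
Round 3 — Pike defaults.
  Jasper: +55 → 55 < 120
  Norton: +50 → 50 < 60
No further defaults.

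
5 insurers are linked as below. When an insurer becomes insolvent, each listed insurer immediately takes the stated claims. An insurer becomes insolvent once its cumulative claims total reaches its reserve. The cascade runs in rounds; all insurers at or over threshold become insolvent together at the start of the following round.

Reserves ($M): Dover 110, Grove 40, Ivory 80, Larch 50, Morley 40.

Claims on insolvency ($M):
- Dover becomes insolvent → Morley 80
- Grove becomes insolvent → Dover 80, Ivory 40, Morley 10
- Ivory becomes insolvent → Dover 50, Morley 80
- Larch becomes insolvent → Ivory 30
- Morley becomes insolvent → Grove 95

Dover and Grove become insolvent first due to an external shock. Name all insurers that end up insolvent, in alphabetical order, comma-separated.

Dover, Grove, Morley

Round 1 — Dover, Grove become insolvent (initial).
  Ivory: +40 → 40 < 80
  Morley: +80+10 → 90 ≥ 40
Round 2 — Morley becomes insolvent.
No further insolvencies.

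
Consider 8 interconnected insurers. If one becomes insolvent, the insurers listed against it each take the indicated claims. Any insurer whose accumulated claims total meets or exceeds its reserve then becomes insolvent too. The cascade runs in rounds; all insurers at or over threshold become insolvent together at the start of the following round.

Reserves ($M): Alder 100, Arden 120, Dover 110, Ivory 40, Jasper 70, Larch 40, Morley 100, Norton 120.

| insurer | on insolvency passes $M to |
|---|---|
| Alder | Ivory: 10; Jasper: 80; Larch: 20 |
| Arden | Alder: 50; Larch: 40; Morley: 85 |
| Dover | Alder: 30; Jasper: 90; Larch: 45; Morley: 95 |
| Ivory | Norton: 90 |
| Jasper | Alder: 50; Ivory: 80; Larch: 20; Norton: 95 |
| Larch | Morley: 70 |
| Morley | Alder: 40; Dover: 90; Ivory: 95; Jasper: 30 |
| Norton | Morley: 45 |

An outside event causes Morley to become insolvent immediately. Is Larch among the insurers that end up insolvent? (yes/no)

Round 1 — Morley becomes insolvent (initial).
  Alder: +40 → 40 < 100
  Dover: +90 → 90 < 110
  Ivory: +95 → 95 ≥ 40
  Jasper: +30 → 30 < 70
Round 2 — Ivory becomes insolvent.
  Norton: +90 → 90 < 120
No further insolvencies.

no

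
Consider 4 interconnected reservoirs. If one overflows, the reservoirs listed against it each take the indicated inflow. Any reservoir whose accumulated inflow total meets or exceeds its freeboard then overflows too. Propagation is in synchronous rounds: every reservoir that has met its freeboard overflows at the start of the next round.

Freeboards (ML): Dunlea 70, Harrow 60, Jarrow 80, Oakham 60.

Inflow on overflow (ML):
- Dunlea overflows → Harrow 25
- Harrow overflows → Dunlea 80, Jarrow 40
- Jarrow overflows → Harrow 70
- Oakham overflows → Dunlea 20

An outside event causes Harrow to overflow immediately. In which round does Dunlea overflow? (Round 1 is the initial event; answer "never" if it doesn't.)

Round 1 — Harrow overflows (initial).
  Dunlea: +80 → 80 ≥ 70
  Jarrow: +40 → 40 < 80
Round 2 — Dunlea overflows.
No further overflows.

2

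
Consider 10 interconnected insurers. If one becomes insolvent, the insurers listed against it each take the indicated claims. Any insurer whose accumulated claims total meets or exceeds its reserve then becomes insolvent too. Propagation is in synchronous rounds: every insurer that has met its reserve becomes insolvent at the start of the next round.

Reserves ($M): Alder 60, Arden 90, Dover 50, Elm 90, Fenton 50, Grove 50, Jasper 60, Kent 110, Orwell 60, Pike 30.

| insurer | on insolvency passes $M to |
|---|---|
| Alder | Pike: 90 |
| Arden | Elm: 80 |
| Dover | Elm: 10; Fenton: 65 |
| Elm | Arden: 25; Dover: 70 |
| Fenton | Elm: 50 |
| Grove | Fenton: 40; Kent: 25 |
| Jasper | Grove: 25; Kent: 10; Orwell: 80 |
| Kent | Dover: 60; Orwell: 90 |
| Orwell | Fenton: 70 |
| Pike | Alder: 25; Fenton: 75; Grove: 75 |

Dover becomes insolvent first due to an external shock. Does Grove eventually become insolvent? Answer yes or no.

no

Round 1 — Dover becomes insolvent (initial).
  Elm: +10 → 10 < 90
  Fenton: +65 → 65 ≥ 50
Round 2 — Fenton becomes insolvent.
  Elm: +50 → 60 < 90
No further insolvencies.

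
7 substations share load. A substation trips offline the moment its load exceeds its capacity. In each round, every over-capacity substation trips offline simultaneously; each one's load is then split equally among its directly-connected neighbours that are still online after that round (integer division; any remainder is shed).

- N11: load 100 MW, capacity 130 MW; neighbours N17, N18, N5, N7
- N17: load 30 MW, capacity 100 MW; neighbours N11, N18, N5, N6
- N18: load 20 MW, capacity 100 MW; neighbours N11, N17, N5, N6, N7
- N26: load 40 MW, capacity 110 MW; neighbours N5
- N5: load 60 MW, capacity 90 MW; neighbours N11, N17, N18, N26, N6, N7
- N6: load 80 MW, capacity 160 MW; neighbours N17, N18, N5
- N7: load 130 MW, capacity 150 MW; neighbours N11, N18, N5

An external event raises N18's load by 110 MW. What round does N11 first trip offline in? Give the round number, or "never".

Round 1 — N18 at 130 > 100. N18 trips offline.
  N18 sheds 130 MW to N11, N17, N5, N6, N7: 26 each.
    N11: 100+26 = 126 ≤ 130
    N17: 30+26 = 56 ≤ 100
    N5: 60+26 = 86 ≤ 90
    N6: 80+26 = 106 ≤ 160
    N7: 130+26 = 156 > 150
Round 2 — N7 trips offline.
  N7 sheds 156 MW to N11, N5: 78 each.
    N11: 126+78 = 204 > 130
    N5: 86+78 = 164 > 90
Round 3 — N11, N5 trip offline.
  N11 sheds 204 MW to N17: 204 each.
    N17: 56+204 = 260 > 100
  N5 sheds 164 MW to N17, N26, N6: 54 each (2 lost).
    N17: 260+54 = 314 > 100
    N26: 40+54 = 94 ≤ 110
    N6: 106+54 = 160 ≤ 160
Round 4 — N17 trips offline.
  N17 sheds 314 MW to N6: 314 each.
    N6: 160+314 = 474 > 160
Round 5 — N6 trips offline.
  N6 sheds 474 MW: no online neighbours, lost.
No further trips.

3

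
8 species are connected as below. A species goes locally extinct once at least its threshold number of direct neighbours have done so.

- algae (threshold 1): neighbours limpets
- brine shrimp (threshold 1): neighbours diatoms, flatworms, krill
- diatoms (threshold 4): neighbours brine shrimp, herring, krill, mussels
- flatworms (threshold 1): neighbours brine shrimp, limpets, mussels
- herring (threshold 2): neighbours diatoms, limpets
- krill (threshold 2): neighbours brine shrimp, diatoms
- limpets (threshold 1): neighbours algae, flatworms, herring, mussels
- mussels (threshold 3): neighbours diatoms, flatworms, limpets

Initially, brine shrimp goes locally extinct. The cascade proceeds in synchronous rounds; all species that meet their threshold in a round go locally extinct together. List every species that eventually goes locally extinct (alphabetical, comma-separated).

algae, brine shrimp, flatworms, limpets

Round 1 — brine shrimp goes locally extinct (initial).
Round 2 — checking thresholds:
  diatoms: 1 of 4 neighbours < 4, not yet.
  flatworms: 1 of 3 neighbours ≥ 1, goes locally extinct.
  krill: 1 of 2 neighbours < 2, not yet.
Round 3 — checking thresholds:
  diatoms: 1 of 4 neighbours < 4, not yet.
  krill: 1 of 2 neighbours < 2, not yet.
  limpets: 1 of 4 neighbours ≥ 1, goes locally extinct.
  mussels: 1 of 3 neighbours < 3, not yet.
Round 4 — checking thresholds:
  algae: 1 of 1 neighbours ≥ 1, goes locally extinct.
  diatoms: 1 of 4 neighbours < 4, not yet.
  herring: 1 of 2 neighbours < 2, not yet.
  krill: 1 of 2 neighbours < 2, not yet.
  mussels: 2 of 3 neighbours < 3, not yet.
Round 5 — no new extinctions; cascade stops.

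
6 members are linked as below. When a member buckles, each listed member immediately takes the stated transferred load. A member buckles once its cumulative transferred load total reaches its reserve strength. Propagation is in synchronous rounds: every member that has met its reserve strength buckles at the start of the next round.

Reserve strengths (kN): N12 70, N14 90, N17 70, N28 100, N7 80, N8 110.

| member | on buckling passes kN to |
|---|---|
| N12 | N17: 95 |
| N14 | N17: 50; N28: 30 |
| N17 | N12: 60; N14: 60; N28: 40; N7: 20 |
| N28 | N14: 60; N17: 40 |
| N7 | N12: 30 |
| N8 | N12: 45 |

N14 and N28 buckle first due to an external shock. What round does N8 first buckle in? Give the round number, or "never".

never

Round 1 — N14, N28 buckle (initial).
  N17: +50+40 → 90 ≥ 70
Round 2 — N17 buckles.
  N12: +60 → 60 < 70
  N7: +20 → 20 < 80
No further bucklings.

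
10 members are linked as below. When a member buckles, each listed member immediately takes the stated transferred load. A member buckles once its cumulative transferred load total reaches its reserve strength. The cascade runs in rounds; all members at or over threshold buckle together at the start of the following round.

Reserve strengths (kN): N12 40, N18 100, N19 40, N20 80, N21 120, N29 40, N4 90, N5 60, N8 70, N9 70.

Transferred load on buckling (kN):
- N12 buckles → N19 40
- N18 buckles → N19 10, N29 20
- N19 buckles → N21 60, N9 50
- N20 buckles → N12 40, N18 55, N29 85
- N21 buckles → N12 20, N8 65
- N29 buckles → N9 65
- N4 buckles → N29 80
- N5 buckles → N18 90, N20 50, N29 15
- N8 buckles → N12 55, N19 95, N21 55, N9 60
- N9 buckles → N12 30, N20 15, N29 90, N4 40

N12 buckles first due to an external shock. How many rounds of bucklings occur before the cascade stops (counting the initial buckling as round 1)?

2

Round 1 — N12 buckles (initial).
  N19: +40 → 40 ≥ 40
Round 2 — N19 buckles.
  N21: +60 → 60 < 120
  N9: +50 → 50 < 70
No further bucklings.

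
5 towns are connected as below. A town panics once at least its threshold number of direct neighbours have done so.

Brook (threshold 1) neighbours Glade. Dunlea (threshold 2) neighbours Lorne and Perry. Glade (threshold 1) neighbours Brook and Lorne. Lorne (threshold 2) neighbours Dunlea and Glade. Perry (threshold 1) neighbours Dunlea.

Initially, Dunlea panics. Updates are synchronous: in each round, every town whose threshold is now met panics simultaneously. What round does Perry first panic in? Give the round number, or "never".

2

Round 1 — Dunlea panics (initial).
Round 2 — checking thresholds:
  Lorne: 1 of 2 neighbours < 2, below threshold.
  Perry: 1 of 1 neighbours ≥ 1, panics.
Round 3 — no new panics; cascade stops.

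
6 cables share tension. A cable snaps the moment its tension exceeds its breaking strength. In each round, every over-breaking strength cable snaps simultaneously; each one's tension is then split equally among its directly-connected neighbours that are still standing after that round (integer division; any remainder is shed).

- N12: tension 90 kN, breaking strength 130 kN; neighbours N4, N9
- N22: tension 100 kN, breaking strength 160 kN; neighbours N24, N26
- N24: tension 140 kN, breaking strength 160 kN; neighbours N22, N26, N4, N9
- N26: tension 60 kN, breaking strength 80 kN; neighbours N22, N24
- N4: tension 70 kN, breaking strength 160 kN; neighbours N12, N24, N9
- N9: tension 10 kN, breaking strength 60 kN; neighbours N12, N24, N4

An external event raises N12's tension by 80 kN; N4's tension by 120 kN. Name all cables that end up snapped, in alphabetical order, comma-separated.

Round 1 — N12 at 170 > 130; N4 at 190 > 160. N12, N4 snap.
  N12 sheds 170 kN to N9: 170 each.
    N9: 10+170 = 180 > 60
  N4 sheds 190 kN to N24, N9: 95 each.
    N24: 140+95 = 235 > 160
    N9: 180+95 = 275 > 60
Round 2 — N24, N9 snap.
  N24 sheds 235 kN to N22, N26: 117 each (1 lost).
    N22: 100+117 = 217 > 160
    N26: 60+117 = 177 > 80
  N9 sheds 275 kN: no online neighbours, lost.
Round 3 — N22, N26 snap.
  N22 sheds 217 kN: no online neighbours, lost.
  N26 sheds 177 kN: no online neighbours, lost.
No further breaks.

N12, N22, N24, N26, N4, N9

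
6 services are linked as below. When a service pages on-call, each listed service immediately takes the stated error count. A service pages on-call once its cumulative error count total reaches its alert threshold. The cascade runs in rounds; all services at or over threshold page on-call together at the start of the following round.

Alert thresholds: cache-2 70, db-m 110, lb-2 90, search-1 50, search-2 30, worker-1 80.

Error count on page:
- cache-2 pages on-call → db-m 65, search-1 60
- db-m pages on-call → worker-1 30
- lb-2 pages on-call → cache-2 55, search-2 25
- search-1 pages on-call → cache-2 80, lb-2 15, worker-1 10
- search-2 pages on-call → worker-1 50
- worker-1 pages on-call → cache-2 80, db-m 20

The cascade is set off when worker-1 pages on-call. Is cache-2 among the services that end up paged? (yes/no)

Round 1 — worker-1 pages on-call (initial).
  cache-2: +80 → 80 ≥ 70
  db-m: +20 → 20 < 110
Round 2 — cache-2 pages on-call.
  db-m: +65 → 85 < 110
  search-1: +60 → 60 ≥ 50
Round 3 — search-1 pages on-call.
  lb-2: +15 → 15 < 90
No further pages.

yes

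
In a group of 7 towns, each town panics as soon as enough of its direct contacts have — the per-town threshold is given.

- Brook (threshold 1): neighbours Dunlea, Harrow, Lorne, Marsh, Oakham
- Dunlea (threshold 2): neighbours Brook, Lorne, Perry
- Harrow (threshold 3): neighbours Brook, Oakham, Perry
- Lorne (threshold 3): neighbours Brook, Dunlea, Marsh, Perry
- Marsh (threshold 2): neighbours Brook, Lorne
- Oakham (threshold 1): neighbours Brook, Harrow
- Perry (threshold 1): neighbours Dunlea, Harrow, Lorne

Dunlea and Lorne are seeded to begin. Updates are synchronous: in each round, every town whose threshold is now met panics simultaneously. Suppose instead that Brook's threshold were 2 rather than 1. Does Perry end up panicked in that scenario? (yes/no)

yes

With Brook's threshold at 2:
Round 1 — Dunlea, Lorne panic (initial).
Round 2 — checking thresholds:
  Brook: 2 of 5 neighbours ≥ 2, panics.
  Marsh: 1 of 2 neighbours < 2, not yet.
  Perry: 2 of 3 neighbours ≥ 1, panics.
Round 3 — checking thresholds:
  Harrow: 2 of 3 neighbours < 3, not yet.
  Marsh: 2 of 2 neighbours ≥ 2, panics.
  Oakham: 1 of 2 neighbours ≥ 1, panics.
Round 4 — checking thresholds:
  Harrow: 3 of 3 neighbours ≥ 3, panics.
Round 5 — no new panics; cascade stops.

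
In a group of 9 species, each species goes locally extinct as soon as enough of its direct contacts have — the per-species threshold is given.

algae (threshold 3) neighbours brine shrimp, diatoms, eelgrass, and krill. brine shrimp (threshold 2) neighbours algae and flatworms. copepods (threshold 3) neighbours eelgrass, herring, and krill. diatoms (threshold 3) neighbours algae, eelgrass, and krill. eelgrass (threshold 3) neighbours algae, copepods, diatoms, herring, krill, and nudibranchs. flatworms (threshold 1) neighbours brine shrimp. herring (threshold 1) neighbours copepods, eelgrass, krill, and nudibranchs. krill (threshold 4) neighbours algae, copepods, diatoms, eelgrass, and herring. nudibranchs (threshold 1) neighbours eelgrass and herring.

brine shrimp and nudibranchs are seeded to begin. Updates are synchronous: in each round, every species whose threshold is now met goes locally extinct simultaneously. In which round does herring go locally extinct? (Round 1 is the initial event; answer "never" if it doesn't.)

2

Round 1 — brine shrimp, nudibranchs go locally extinct (initial).
Round 2 — checking thresholds:
  algae: 1 of 4 neighbours < 3, not yet.
  eelgrass: 1 of 6 neighbours < 3, not yet.
  flatworms: 1 of 1 neighbours ≥ 1, goes locally extinct.
  herring: 1 of 4 neighbours ≥ 1, goes locally extinct.
Round 3 — no new extinctions; cascade stops.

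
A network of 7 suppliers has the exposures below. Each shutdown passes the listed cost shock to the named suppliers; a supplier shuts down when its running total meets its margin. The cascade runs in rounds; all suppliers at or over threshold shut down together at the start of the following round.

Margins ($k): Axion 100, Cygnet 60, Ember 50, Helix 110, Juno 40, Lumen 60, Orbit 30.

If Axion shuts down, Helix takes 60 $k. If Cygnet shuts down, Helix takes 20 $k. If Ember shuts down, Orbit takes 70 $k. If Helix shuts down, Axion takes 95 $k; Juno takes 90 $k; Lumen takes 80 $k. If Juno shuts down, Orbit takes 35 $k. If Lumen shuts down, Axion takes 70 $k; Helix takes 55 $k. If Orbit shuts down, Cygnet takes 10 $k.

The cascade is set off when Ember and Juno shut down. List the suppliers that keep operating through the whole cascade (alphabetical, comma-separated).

Axion, Cygnet, Helix, Lumen

Round 1 — Ember, Juno shut down (initial).
  Orbit: +70+35 → 105 ≥ 30
Round 2 — Orbit shuts down.
  Cygnet: +10 → 10 < 60
No further shutdowns.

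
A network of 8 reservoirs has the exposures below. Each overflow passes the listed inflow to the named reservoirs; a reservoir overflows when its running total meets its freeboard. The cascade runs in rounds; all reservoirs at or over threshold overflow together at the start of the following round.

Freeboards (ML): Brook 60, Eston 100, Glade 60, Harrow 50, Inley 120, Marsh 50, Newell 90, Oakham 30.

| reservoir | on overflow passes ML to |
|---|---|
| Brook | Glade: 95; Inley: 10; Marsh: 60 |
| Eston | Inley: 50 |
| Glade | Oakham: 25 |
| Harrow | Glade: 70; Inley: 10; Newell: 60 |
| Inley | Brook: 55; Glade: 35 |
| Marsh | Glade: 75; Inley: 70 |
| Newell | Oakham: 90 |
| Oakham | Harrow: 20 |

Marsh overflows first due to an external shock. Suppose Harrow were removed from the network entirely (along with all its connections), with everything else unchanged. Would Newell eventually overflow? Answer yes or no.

With Harrow removed:
Round 1 — Marsh overflows (initial).
  Glade: +75 → 75 ≥ 60
  Inley: +70 → 70 < 120
Round 2 — Glade overflows.
  Oakham: +25 → 25 < 30
No further overflows.

no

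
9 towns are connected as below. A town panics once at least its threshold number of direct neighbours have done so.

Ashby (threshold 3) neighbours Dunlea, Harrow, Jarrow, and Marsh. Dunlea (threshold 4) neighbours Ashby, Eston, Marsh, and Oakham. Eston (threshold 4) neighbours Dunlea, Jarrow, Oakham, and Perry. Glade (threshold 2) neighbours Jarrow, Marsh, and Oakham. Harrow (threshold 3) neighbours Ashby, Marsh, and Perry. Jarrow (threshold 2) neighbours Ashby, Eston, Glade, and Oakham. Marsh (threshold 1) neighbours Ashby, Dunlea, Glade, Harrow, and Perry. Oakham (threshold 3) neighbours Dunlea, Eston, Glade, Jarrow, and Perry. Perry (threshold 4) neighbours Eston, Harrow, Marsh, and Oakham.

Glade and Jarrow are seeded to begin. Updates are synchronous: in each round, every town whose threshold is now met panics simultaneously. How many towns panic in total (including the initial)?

Round 1 — Glade, Jarrow panic (initial).
Round 2 — checking thresholds:
  Ashby: 1 of 4 neighbours < 3, holds.
  Eston: 1 of 4 neighbours < 4, holds.
  Marsh: 1 of 5 neighbours ≥ 1, panics.
  Oakham: 2 of 5 neighbours < 3, holds.
Round 3 — no new panics; cascade stops.

3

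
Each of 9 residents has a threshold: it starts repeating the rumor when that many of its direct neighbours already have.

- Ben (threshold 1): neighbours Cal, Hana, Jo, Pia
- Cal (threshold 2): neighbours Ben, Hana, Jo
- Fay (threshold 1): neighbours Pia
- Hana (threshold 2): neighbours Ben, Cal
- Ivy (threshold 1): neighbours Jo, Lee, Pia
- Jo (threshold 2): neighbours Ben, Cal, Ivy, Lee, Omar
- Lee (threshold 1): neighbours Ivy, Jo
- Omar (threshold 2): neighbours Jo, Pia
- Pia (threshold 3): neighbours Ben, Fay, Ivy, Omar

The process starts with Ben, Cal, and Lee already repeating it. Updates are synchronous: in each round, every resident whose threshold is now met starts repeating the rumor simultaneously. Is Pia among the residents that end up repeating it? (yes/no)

Round 1 — Ben, Cal, Lee start repeating the rumor (initial).
Round 2 — checking thresholds:
  Hana: 2 of 2 neighbours ≥ 2, starts repeating the rumor.
  Ivy: 1 of 3 neighbours ≥ 1, starts repeating the rumor.
  Jo: 3 of 5 neighbours ≥ 2, starts repeating the rumor.
  Pia: 1 of 4 neighbours < 3, holds.
Round 3 — no new spreads; cascade stops.

no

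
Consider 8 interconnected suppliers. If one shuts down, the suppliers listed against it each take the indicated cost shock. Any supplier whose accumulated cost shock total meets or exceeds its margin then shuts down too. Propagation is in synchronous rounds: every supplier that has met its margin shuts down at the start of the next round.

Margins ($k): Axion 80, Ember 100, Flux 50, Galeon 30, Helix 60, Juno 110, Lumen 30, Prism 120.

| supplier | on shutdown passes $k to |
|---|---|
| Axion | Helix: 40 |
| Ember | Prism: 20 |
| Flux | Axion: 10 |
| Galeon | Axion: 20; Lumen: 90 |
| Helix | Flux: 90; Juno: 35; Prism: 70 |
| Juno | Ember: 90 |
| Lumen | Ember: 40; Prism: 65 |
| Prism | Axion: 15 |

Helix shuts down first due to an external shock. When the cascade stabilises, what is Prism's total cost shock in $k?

70

Round 1 — Helix shuts down (initial).
  Flux: +90 → 90 ≥ 50
  Juno: +35 → 35 < 110
  Prism: +70 → 70 < 120
Round 2 — Flux shuts down.
  Axion: +10 → 10 < 80
No further shutdowns.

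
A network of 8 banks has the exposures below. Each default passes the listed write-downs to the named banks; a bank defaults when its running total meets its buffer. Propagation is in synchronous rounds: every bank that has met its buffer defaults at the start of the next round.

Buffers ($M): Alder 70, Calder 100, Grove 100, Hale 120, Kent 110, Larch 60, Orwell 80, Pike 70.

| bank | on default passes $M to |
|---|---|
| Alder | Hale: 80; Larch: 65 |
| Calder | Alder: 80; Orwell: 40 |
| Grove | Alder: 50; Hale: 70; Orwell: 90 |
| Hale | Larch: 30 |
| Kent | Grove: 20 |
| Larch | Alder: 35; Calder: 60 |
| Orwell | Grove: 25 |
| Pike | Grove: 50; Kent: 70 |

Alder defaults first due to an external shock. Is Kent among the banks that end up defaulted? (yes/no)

no

Round 1 — Alder defaults (initial).
  Hale: +80 → 80 < 120
  Larch: +65 → 65 ≥ 60
Round 2 — Larch defaults.
  Calder: +60 → 60 < 100
No further defaults.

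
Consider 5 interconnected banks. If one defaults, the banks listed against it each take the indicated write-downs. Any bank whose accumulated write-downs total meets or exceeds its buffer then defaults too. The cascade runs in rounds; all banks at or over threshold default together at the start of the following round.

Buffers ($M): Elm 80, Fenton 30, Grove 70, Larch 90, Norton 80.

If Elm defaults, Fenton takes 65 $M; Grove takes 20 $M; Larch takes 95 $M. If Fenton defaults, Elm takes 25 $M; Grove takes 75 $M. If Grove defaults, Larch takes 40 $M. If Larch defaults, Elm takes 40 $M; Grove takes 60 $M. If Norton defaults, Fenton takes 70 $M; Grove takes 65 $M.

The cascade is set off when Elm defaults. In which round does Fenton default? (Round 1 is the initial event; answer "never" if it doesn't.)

Round 1 — Elm defaults (initial).
  Fenton: +65 → 65 ≥ 30
  Grove: +20 → 20 < 70
  Larch: +95 → 95 ≥ 90
Round 2 — Fenton, Larch default.
  Grove: +75+60 → 155 ≥ 70
Round 3 — Grove defaults.
No further defaults.

2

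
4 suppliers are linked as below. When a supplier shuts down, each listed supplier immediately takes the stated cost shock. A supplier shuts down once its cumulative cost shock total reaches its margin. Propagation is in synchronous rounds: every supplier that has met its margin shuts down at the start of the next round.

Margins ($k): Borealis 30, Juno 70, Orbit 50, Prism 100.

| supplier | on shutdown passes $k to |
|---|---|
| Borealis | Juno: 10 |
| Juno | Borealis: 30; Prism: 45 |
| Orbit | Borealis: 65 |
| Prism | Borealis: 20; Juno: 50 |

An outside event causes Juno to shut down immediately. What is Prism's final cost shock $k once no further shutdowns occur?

45

Round 1 — Juno shuts down (initial).
  Borealis: +30 → 30 ≥ 30
  Prism: +45 → 45 < 100
Round 2 — Borealis shuts down.
No further shutdowns.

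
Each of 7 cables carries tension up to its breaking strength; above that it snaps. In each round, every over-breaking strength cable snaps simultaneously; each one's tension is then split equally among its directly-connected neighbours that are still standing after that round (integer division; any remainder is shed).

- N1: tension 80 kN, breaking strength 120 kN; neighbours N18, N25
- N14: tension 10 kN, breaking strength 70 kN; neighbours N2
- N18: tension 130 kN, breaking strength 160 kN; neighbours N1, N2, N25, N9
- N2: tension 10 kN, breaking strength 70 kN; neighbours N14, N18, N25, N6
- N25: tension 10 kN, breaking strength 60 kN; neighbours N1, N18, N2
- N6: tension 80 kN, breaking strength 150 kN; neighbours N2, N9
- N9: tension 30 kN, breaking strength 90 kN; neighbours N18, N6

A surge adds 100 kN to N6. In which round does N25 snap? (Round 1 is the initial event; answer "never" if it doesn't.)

4

Round 1 — N6 at 180 > 150. N6 snaps.
  N6 sheds 180 kN to N2, N9: 90 each.
    N2: 10+90 = 100 > 70
    N9: 30+90 = 120 > 90
Round 2 — N2, N9 snap.
  N2 sheds 100 kN to N14, N18, N25: 33 each (1 lost).
    N14: 10+33 = 43 ≤ 70
    N18: 130+33 = 163 > 160
    N25: 10+33 = 43 ≤ 60
  N9 sheds 120 kN to N18: 120 each.
    N18: 163+120 = 283 > 160
Round 3 — N18 snaps.
  N18 sheds 283 kN to N1, N25: 141 each (1 lost).
    N1: 80+141 = 221 > 120
    N25: 43+141 = 184 > 60
Round 4 — N1, N25 snap.
  N1 sheds 221 kN: no online neighbours, lost.
  N25 sheds 184 kN: no online neighbours, lost.
No further breaks.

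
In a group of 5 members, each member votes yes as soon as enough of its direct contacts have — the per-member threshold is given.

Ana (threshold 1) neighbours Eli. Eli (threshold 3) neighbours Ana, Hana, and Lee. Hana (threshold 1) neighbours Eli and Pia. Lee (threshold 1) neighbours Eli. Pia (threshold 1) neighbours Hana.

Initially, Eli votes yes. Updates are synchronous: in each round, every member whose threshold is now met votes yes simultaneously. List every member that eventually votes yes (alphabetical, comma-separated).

Ana, Eli, Hana, Lee, Pia

Round 1 — Eli votes yes (initial).
Round 2 — checking thresholds:
  Ana: 1 of 1 neighbours ≥ 1, votes yes.
  Hana: 1 of 2 neighbours ≥ 1, votes yes.
  Lee: 1 of 1 neighbours ≥ 1, votes yes.
Round 3 — checking thresholds:
  Pia: 1 of 1 neighbours ≥ 1, votes yes.
Round 4 — no new yes votes; cascade stops.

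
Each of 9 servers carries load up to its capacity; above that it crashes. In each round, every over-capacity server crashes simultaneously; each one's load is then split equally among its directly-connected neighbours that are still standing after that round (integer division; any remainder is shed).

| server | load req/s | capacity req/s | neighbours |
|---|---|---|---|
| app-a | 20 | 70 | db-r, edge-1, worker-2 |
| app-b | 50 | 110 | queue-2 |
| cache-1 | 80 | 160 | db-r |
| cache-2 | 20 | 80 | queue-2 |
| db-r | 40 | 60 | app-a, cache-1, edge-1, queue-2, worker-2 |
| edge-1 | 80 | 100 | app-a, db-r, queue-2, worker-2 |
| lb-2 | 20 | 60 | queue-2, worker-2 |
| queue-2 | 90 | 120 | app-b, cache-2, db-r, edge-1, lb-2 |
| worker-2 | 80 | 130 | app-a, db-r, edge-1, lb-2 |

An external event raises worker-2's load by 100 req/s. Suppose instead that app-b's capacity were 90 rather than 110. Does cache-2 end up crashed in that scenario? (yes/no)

yes

With app-b's capacity at 90:
Round 1 — worker-2 at 180 > 130. worker-2 crashes.
  worker-2 sheds 180 req/s to app-a, db-r, edge-1, lb-2: 45 each.
    app-a: 20+45 = 65 ≤ 70
    db-r: 40+45 = 85 > 60
    edge-1: 80+45 = 125 > 100
    lb-2: 20+45 = 65 > 60
Round 2 — db-r, edge-1, lb-2 crash.
  db-r sheds 85 req/s to app-a, cache-1, queue-2: 28 each (1 lost).
    app-a: 65+28 = 93 > 70
    cache-1: 80+28 = 108 ≤ 160
    queue-2: 90+28 = 118 ≤ 120
  edge-1 sheds 125 req/s to app-a, queue-2: 62 each (1 lost).
    app-a: 93+62 = 155 > 70
    queue-2: 118+62 = 180 > 120
  lb-2 sheds 65 req/s to queue-2: 65 each.
    queue-2: 180+65 = 245 > 120
Round 3 — app-a, queue-2 crash.
  app-a sheds 155 req/s: no online neighbours, lost.
  queue-2 sheds 245 req/s to app-b, cache-2: 122 each (1 lost).
    app-b: 50+122 = 172 > 90
    cache-2: 20+122 = 142 > 80
Round 4 — app-b, cache-2 crash.
  app-b sheds 172 req/s: no online neighbours, lost.
  cache-2 sheds 142 req/s: no online neighbours, lost.
No further crashes.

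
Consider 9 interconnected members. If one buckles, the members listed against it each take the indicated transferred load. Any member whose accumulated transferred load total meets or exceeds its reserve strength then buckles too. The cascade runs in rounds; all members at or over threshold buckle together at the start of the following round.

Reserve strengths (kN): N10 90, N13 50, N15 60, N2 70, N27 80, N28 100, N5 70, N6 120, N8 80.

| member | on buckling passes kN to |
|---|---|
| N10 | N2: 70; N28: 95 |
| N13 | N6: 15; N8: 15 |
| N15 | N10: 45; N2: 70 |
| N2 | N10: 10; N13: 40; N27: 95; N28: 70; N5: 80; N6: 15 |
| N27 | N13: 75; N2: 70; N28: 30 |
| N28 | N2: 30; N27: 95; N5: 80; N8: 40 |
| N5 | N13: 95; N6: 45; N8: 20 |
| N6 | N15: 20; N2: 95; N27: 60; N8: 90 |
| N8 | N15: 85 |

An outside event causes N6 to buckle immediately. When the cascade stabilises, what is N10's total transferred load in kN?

Round 1 — N6 buckles (initial).
  N15: +20 → 20 < 60
  N2: +95 → 95 ≥ 70
  N27: +60 → 60 < 80
  N8: +90 → 90 ≥ 80
Round 2 — N2, N8 buckle.
  N10: +10 → 10 < 90
  N13: +40 → 40 < 50
  N15: +85 → 105 ≥ 60
  N27: +95 → 155 ≥ 80
  N28: +70 → 70 < 100
  N5: +80 → 80 ≥ 70
Round 3 — N15, N27, N5 buckle.
  N10: +45 → 55 < 90
  N13: +75+95 → 210 ≥ 50
  N28: +30 → 100 ≥ 100
Round 4 — N13, N28 buckle.
No further bucklings.

55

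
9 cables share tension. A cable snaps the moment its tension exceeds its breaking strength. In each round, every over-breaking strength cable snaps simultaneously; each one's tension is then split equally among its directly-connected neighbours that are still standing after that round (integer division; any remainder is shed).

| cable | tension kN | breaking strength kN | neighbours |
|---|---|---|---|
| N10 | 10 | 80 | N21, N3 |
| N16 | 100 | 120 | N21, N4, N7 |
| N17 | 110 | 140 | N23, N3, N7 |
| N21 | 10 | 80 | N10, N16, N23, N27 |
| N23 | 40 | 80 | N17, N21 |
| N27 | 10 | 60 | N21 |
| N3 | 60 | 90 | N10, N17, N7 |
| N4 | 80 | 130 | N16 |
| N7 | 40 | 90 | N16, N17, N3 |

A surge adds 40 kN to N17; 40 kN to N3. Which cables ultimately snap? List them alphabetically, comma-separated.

Round 1 — N17 at 150 > 140; N3 at 100 > 90. N17, N3 snap.
  N17 sheds 150 kN to N23, N7: 75 each.
    N23: 40+75 = 115 > 80
    N7: 40+75 = 115 > 90
  N3 sheds 100 kN to N10, N7: 50 each.
    N10: 10+50 = 60 ≤ 80
    N7: 115+50 = 165 > 90
Round 2 — N23, N7 snap.
  N23 sheds 115 kN to N21: 115 each.
    N21: 10+115 = 125 > 80
  N7 sheds 165 kN to N16: 165 each.
    N16: 100+165 = 265 > 120
Round 3 — N16, N21 snap.
  N16 sheds 265 kN to N4: 265 each.
    N4: 80+265 = 345 > 130
  N21 sheds 125 kN to N10, N27: 62 each (1 lost).
    N10: 60+62 = 122 > 80
    N27: 10+62 = 72 > 60
Round 4 — N10, N27, N4 snap.
  N10 sheds 122 kN: no online neighbours, lost.
  N27 sheds 72 kN: no online neighbours, lost.
  N4 sheds 345 kN: no online neighbours, lost.
No further breaks.

N10, N16, N17, N21, N23, N27, N3, N4, N7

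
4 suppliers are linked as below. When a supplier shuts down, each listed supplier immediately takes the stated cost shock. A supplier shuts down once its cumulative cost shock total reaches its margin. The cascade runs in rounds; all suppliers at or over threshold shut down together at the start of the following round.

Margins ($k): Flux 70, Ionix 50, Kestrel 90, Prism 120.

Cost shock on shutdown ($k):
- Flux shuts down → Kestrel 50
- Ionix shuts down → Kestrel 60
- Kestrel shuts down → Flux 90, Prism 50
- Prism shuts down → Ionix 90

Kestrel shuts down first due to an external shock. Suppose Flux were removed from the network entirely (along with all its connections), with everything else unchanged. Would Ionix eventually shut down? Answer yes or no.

no

With Flux removed:
Round 1 — Kestrel shuts down (initial).
  Prism: +50 → 50 < 120
No further shutdowns.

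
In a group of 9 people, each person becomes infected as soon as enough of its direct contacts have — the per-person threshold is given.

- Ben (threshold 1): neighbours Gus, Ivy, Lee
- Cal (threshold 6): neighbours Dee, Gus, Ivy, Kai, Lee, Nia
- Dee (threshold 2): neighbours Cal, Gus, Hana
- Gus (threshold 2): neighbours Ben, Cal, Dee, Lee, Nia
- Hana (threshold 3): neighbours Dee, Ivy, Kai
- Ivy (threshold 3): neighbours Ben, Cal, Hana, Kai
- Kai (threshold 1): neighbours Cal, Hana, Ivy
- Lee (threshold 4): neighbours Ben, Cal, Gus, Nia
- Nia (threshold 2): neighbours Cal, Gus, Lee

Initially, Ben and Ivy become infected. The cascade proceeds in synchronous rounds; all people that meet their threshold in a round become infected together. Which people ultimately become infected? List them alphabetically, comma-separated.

Round 1 — Ben, Ivy become infected (initial).
Round 2 — checking thresholds:
  Cal: 1 of 6 neighbours < 6, below threshold.
  Gus: 1 of 5 neighbours < 2, below threshold.
  Hana: 1 of 3 neighbours < 3, below threshold.
  Kai: 1 of 3 neighbours ≥ 1, becomes infected.
  Lee: 1 of 4 neighbours < 4, below threshold.
Round 3 — no new infections; cascade stops.

Ben, Ivy, Kai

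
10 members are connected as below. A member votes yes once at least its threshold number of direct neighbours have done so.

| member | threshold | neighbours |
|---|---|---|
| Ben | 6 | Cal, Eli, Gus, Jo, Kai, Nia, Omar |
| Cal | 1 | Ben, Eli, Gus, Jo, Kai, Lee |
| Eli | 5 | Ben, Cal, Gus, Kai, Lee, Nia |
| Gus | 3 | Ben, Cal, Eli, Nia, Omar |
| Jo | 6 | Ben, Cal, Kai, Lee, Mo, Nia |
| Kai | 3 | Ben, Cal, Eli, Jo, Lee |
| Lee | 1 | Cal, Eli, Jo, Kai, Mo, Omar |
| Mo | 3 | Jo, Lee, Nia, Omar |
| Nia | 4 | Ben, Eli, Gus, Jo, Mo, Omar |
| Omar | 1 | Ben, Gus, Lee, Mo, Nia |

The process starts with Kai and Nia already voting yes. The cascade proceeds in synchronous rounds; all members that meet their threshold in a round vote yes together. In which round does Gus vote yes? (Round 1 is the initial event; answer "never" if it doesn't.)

3

Round 1 — Kai, Nia vote yes (initial).
Round 2 — checking thresholds:
  Ben: 2 of 7 neighbours < 6, not yet.
  Cal: 1 of 6 neighbours ≥ 1, votes yes.
  Eli: 2 of 6 neighbours < 5, not yet.
  Gus: 1 of 5 neighbours < 3, not yet.
  Jo: 2 of 6 neighbours < 6, not yet.
  Lee: 1 of 6 neighbours ≥ 1, votes yes.
  Mo: 1 of 4 neighbours < 3, not yet.
  Omar: 1 of 5 neighbours ≥ 1, votes yes.
Round 3 — checking thresholds:
  Ben: 4 of 7 neighbours < 6, not yet.
  Eli: 4 of 6 neighbours < 5, not yet.
  Gus: 3 of 5 neighbours ≥ 3, votes yes.
  Jo: 4 of 6 neighbours < 6, not yet.
  Mo: 3 of 4 neighbours ≥ 3, votes yes.
Round 4 — checking thresholds:
  Ben: 5 of 7 neighbours < 6, not yet.
  Eli: 5 of 6 neighbours ≥ 5, votes yes.
  Jo: 5 of 6 neighbours < 6, not yet.
Round 5 — checking thresholds:
  Ben: 6 of 7 neighbours ≥ 6, votes yes.
  Jo: 5 of 6 neighbours < 6, not yet.
Round 6 — checking thresholds:
  Jo: 6 of 6 neighbours ≥ 6, votes yes.
Round 7 — no new yes votes; cascade stops.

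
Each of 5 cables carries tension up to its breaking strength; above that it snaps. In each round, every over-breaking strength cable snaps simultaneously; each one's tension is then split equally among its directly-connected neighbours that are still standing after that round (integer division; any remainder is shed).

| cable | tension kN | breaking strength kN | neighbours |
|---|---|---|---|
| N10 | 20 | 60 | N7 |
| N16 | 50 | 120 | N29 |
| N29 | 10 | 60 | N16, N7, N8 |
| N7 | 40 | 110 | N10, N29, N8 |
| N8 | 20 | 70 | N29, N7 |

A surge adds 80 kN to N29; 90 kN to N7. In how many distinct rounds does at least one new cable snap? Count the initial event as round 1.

2

Round 1 — N29 at 90 > 60; N7 at 130 > 110. N29, N7 snap.
  N29 sheds 90 kN to N16, N8: 45 each.
    N16: 50+45 = 95 ≤ 120
    N8: 20+45 = 65 ≤ 70
  N7 sheds 130 kN to N10, N8: 65 each.
    N10: 20+65 = 85 > 60
    N8: 65+65 = 130 > 70
Round 2 — N10, N8 snap.
  N10 sheds 85 kN: no online neighbours, lost.
  N8 sheds 130 kN: no online neighbours, lost.
No further breaks.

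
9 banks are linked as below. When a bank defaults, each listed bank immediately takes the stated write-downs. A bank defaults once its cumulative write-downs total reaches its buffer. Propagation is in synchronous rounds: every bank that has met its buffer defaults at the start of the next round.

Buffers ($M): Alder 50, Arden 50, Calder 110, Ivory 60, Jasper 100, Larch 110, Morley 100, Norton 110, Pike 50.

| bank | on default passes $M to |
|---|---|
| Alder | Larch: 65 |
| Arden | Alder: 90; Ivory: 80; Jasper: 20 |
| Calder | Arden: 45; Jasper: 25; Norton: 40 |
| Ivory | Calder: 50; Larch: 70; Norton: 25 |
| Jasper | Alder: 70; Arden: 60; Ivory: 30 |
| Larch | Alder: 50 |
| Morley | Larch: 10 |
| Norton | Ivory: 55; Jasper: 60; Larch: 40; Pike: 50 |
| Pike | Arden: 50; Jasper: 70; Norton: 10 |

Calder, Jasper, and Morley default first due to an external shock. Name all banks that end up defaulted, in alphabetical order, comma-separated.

Round 1 — Calder, Jasper, Morley default (initial).
  Alder: +70 → 70 ≥ 50
  Arden: +45+60 → 105 ≥ 50
  Ivory: +30 → 30 < 60
  Larch: +10 → 10 < 110
  Norton: +40 → 40 < 110
Round 2 — Alder, Arden default.
  Ivory: +80 → 110 ≥ 60
  Larch: +65 → 75 < 110
Round 3 — Ivory defaults.
  Larch: +70 → 145 ≥ 110
  Norton: +25 → 65 < 110
Round 4 — Larch defaults.
No further defaults.

Alder, Arden, Calder, Ivory, Jasper, Larch, Morley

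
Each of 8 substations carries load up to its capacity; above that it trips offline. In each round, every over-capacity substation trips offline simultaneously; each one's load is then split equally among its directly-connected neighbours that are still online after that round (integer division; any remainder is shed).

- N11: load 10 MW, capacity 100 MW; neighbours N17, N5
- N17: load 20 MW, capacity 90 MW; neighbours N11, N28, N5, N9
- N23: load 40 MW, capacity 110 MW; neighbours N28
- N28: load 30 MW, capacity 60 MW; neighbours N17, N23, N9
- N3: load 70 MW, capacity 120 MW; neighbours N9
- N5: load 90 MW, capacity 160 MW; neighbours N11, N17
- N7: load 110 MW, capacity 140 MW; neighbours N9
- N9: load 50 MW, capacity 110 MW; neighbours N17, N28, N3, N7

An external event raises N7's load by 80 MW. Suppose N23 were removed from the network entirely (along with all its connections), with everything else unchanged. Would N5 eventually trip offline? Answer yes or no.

With N23 removed:
Round 1 — N7 at 190 > 140. N7 trips offline.
  N7 sheds 190 MW to N9: 190 each.
    N9: 50+190 = 240 > 110
Round 2 — N9 trips offline.
  N9 sheds 240 MW to N17, N28, N3: 80 each.
    N17: 20+80 = 100 > 90
    N28: 30+80 = 110 > 60
    N3: 70+80 = 150 > 120
Round 3 — N17, N28, N3 trip offline.
  N17 sheds 100 MW to N11, N5: 50 each.
    N11: 10+50 = 60 ≤ 100
    N5: 90+50 = 140 ≤ 160
  N28 sheds 110 MW: no online neighbours, lost.
  N3 sheds 150 MW: no online neighbours, lost.
No further trips.

no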